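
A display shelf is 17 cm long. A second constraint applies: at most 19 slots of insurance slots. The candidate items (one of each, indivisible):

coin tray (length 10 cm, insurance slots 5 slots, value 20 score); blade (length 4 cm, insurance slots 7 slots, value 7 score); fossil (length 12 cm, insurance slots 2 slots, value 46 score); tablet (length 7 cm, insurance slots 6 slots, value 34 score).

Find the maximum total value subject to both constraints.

Feasible sets respecting both limits:
- coin tray+tablet: length 17, insurance slots 11, value 54
- blade+fossil: length 16, insurance slots 9, value 53
- fossil: length 12, insurance slots 2, value 46
- blade+tablet: length 11, insurance slots 13, value 41
Best: 54 score.

54 score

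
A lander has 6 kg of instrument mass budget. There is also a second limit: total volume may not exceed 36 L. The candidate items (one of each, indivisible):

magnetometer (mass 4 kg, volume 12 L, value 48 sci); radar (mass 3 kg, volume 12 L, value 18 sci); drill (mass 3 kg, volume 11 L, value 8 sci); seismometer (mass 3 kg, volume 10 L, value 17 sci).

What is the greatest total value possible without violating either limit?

Feasible sets respecting both limits:
- magnetometer: mass 4, volume 12, value 48
- radar+seismometer: mass 6, volume 22, value 35
- radar+drill: mass 6, volume 23, value 26
- drill+seismometer: mass 6, volume 21, value 25
Best: 48 sci.

48 sci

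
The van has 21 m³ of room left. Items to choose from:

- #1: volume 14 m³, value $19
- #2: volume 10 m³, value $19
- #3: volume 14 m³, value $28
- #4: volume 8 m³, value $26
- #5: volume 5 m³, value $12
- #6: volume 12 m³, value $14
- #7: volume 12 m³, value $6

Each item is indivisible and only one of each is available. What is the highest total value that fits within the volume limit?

Check high-value combinations within 21 m³:
- #2+#4: volume 10+8=18, value 19+26=45
- #3+#5: volume 14+5=19, value 28+12=40
- #4+#6: volume 8+12=20, value 26+14=40
- #4+#5: volume 8+5=13, value 26+12=38
- #4+#7: volume 8+12=20, value 26+6=32
Best: $45.

$45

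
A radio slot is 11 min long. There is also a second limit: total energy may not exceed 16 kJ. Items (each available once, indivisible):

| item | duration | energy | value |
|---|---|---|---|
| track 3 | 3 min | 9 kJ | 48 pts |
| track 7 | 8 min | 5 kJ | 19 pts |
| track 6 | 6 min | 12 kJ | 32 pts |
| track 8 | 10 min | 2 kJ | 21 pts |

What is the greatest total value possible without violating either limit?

67 pts

Feasible sets respecting both limits:
- track 3+track 7: duration 11, energy 14, value 67
- track 3: duration 3, energy 9, value 48
- track 6: duration 6, energy 12, value 32
- track 8: duration 10, energy 2, value 21
Best: 67 pts.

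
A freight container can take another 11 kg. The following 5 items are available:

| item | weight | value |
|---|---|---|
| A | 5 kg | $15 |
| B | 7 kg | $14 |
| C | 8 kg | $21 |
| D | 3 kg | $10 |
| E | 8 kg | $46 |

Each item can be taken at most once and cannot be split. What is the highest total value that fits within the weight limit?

Check high-value combinations within 11 kg:
- D+E: weight 3+8=11, value 10+46=56
- E: weight 8, value 46
- C+D: weight 8+3=11, value 21+10=31
Best: $56.

$56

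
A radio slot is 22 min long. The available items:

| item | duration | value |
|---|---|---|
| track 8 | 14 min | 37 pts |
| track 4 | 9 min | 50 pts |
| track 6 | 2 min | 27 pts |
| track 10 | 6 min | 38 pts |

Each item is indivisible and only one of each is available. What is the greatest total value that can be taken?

115 pts

Check high-value combinations within 22 min:
- track 4+track 6+track 10: duration 9+2+6=17, value 50+27+38=115
- track 8+track 6+track 10: duration 14+2+6=22, value 37+27+38=102
- track 4+track 10: duration 9+6=15, value 50+38=88
- track 4+track 6: duration 9+2=11, value 50+27=77
Best: 115 pts.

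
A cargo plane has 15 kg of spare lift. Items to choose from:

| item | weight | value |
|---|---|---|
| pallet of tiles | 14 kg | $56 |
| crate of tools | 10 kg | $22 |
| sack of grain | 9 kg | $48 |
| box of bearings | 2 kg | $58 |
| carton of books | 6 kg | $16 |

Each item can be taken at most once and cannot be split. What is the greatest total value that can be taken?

Check high-value combinations within 15 kg:
- sack of grain+box of bearings: weight 9+2=11, value 48+58=106
- crate of tools+box of bearings: weight 10+2=12, value 22+58=80
- box of bearings+carton of books: weight 2+6=8, value 58+16=74
Best: $106.

$106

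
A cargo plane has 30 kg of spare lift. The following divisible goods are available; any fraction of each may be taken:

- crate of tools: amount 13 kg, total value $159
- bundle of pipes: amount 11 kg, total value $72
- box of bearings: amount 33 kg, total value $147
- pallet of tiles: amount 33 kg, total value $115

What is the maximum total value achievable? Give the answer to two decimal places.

257.73

Take in order of value per unit:
- crate of tools (159/13 per unit): all 13 → value 159, running total 159.00
- bundle of pipes (72/11 per unit): all 11 → value 72, running total 231.00
- box of bearings (147/33 per unit): 6 of 33 → value 6×147/33 = 26.7273, running total 257.73
Total 257.73.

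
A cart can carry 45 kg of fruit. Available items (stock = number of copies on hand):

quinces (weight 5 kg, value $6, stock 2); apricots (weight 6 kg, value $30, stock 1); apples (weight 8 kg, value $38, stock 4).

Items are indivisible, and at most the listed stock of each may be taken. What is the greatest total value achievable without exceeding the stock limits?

Top feasible selections:
- 1×quinces + 1×apricots + 4×apples: weight 43, value 188
- 1×apricots + 4×apples: weight 38, value 182
- 2×quinces + 4×apples: weight 42, value 164
Best: $188.

$188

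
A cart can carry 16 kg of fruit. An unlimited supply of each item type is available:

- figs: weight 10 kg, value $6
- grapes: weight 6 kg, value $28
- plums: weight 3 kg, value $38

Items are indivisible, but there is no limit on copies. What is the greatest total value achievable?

Best value-per-unit is plums at 38/3, and filling with it alone uses weight 5×3=15. No mix of the others beats 5×38 = 190.

$190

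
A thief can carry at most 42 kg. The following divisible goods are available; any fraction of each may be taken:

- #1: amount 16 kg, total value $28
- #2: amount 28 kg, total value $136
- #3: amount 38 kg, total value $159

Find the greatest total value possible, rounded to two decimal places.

Take in order of value per unit:
- #2 (136/28 per unit): all 28 → value 136, running total 136.00
- #3 (159/38 per unit): 14 of 38 → value 14×159/38 = 58.5789, running total 194.58
Total 194.58.

194.58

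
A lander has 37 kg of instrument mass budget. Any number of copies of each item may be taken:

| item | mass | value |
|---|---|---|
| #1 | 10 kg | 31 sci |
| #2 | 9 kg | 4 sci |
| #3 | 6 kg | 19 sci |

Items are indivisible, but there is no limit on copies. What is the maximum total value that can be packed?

114 sci

Best value-per-unit is #3 at 19/6, and filling with it alone uses mass 6×6=36. No mix of the others beats 6×19 = 114.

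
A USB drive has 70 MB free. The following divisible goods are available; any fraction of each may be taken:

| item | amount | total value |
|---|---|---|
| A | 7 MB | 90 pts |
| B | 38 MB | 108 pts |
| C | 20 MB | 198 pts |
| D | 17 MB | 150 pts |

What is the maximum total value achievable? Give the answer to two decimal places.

511.89

Take in order of value per unit:
- A (90/7 per unit): all 7 → value 90, running total 90.00
- C (198/20 per unit): all 20 → value 198, running total 288.00
- D (150/17 per unit): all 17 → value 150, running total 438.00
- B (108/38 per unit): 26 of 38 → value 26×108/38 = 73.8947, running total 511.89
Total 511.89.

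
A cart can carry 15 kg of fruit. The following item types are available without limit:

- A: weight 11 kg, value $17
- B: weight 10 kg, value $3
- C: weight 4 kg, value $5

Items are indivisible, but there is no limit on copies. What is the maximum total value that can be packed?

$22

Best value-per-unit is A at 17/11; filling with it alone gives 1×17 = 17.
Optimal mix: 1×A + 1×C → weight 15, value 22.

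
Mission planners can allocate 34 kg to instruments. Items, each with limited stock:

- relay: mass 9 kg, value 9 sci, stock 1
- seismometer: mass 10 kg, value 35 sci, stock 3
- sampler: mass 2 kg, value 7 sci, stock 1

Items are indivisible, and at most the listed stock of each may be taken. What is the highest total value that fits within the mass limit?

Best selections within mass 34 and stock limits:
- 3×seismometer + 1×sampler: mass 32, value 112
- 3×seismometer: mass 30, value 105
- 1×relay + 2×seismometer + 1×sampler: mass 31, value 86
- 1×relay + 2×seismometer: mass 29, value 79
Best: 112 sci.

112 sci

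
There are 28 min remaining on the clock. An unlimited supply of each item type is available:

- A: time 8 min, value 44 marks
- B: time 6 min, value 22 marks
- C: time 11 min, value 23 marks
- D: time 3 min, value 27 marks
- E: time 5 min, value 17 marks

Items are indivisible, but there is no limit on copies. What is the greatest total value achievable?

243 marks

Best value-per-unit is D at 27/3, and filling with it alone uses time 9×3=27. No mix of the others beats 9×27 = 243.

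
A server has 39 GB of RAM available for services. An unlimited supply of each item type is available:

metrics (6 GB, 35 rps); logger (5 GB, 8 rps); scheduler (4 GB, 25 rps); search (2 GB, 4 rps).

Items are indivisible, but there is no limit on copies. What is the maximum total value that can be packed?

235 rps

Best value-per-unit is scheduler at 25/4; filling with it alone gives 9×25 = 225.
Optimal mix: 1×metrics + 8×scheduler → memory 38, value 235.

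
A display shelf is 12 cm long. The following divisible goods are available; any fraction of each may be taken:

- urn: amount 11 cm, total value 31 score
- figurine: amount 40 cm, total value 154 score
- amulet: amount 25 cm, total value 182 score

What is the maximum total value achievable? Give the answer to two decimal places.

87.36

Take in order of value per unit:
- amulet (182/25 per unit): 12 of 25 → value 12×182/25 = 87.3600, running total 87.36
Total 87.36.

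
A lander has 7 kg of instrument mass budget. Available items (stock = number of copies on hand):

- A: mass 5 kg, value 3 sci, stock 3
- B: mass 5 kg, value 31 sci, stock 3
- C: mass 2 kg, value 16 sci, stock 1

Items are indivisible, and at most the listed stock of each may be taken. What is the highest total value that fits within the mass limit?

47 sci

Top feasible selections:
- 1×B + 1×C: mass 7, value 47
- 1×B: mass 5, value 31
Best: 47 sci.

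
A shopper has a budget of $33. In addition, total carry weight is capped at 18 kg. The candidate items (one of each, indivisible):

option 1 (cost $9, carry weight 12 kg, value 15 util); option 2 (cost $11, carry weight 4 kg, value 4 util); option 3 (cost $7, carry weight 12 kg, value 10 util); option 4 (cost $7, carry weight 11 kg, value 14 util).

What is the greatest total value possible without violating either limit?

19 util

Feasible sets respecting both limits:
- option 1+option 2: cost 20, carry weight 16, value 19
- option 2+option 4: cost 18, carry weight 15, value 18
- option 1: cost 9, carry weight 12, value 15
Best: 19 util.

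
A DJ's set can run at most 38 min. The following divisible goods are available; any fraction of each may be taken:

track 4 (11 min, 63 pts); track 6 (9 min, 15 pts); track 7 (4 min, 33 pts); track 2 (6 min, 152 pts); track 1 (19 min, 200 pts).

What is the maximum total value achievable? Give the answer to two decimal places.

436.55

Take in order of value per unit:
- track 2 (152/6 per unit): all 6 → value 152, running total 152.00
- track 1 (200/19 per unit): all 19 → value 200, running total 352.00
- track 7 (33/4 per unit): all 4 → value 33, running total 385.00
- track 4 (63/11 per unit): 9 of 11 → value 9×63/11 = 51.5455, running total 436.55
Total 436.55.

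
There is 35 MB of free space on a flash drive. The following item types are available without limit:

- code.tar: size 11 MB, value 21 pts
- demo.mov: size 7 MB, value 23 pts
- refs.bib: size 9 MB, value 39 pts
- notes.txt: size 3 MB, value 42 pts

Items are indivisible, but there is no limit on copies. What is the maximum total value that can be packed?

462 pts

Best value-per-unit is notes.txt at 42/3, and filling with it alone uses size 11×3=33. No mix of the others beats 11×42 = 462.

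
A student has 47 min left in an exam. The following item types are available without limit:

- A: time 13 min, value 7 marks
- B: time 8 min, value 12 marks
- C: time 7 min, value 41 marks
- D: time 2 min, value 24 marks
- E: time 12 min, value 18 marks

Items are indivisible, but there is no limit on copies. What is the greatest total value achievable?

552 marks

Best value-per-unit is D at 24/2, and filling with it alone uses time 23×2=46. No mix of the others beats 23×24 = 552.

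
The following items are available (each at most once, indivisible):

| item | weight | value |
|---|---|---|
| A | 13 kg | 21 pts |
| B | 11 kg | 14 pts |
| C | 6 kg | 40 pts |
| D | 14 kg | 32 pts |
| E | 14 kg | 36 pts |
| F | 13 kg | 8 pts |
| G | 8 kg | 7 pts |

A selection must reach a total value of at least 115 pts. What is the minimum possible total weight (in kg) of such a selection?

42

Subsets with value ≥ 115, sorted by total weight:
- C+D+E+G: weight 42, value 115
- B+C+D+E: weight 45, value 122
Minimum weight: 42 kg.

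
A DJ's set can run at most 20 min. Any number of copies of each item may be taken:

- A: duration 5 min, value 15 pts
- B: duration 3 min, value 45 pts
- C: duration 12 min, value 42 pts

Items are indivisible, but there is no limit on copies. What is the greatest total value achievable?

270 pts

Best value-per-unit is B at 45/3, and filling with it alone uses duration 6×3=18. No mix of the others beats 6×45 = 270.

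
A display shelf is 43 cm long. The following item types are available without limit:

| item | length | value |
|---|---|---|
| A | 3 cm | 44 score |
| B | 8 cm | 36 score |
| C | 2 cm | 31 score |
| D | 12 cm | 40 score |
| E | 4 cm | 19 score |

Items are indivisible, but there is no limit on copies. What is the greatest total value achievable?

Best value-per-unit is C at 31/2; filling with it alone gives 21×31 = 651.
Optimal mix: 1×A + 20×C → length 43, value 664.

664 score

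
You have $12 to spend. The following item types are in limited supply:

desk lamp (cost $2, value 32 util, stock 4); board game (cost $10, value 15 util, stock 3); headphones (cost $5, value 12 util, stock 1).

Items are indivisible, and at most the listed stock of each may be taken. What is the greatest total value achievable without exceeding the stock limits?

Top feasible selections:
- 4×desk lamp: cost 8, value 128
- 3×desk lamp + 1×headphones: cost 11, value 108
- 3×desk lamp: cost 6, value 96
- 2×desk lamp + 1×headphones: cost 9, value 76
Best: 128 util.

128 util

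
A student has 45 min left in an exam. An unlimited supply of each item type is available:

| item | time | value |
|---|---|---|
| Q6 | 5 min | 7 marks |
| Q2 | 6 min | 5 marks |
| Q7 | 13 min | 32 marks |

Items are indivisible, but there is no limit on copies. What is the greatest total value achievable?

Best value-per-unit is Q7 at 32/13; filling with it alone gives 3×32 = 96.
Optimal mix: 1×Q6 + 3×Q7 → time 44, value 103.

103 marks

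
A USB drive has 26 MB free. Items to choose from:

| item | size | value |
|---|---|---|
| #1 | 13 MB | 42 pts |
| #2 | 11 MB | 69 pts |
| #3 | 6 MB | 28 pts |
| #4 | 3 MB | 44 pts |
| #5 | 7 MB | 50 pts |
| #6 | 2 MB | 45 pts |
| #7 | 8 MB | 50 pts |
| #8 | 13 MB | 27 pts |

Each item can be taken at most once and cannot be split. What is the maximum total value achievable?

This is a 0/1 knapsack; check combinations near the capacity.
- #3+#4+#5+#6+#7: size 6+3+7+2+8=26, value 28+44+50+45+50=217
- #2+#4+#5+#6: size 11+3+7+2=23, value 69+44+50+45=208
- #2+#4+#6+#7: size 11+3+2+8=24, value 69+44+45+50=208
Best: 217 pts.

217 pts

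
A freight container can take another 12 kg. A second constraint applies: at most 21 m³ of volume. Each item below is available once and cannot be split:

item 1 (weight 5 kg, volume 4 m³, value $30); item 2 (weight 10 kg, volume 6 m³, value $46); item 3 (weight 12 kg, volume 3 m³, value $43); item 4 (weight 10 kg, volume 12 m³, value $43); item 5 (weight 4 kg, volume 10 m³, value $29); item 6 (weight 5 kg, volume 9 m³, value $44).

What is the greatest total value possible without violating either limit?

Feasible sets respecting both limits:
- item 1+item 6: weight 10, volume 13, value 74
- item 5+item 6: weight 9, volume 19, value 73
- item 1+item 5: weight 9, volume 14, value 59
- item 2: weight 10, volume 6, value 46
Best: $74.

$74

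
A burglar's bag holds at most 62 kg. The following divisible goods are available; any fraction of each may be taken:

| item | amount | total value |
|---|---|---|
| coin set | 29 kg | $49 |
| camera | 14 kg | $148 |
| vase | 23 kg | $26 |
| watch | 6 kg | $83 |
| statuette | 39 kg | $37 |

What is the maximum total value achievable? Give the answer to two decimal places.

294.70

Take in order of value per unit:
- watch (83/6 per unit): all 6 → value 83, running total 83.00
- camera (148/14 per unit): all 14 → value 148, running total 231.00
- coin set (49/29 per unit): all 29 → value 49, running total 280.00
- vase (26/23 per unit): 13 of 23 → value 13×26/23 = 14.6957, running total 294.70
Total 294.70.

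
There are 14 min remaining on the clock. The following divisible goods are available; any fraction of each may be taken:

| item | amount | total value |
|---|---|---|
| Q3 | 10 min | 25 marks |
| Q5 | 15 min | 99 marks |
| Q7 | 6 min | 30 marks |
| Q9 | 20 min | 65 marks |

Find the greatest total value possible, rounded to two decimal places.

Take in order of value per unit:
- Q5 (99/15 per unit): 14 of 15 → value 14×99/15 = 92.4000, running total 92.40
Total 92.40.

92.40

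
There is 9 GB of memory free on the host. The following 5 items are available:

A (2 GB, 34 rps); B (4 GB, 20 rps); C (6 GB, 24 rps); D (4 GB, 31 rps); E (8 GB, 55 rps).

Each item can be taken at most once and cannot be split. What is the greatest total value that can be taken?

65 rps

Check high-value combinations within 9 GB:
- A+D: memory 2+4=6, value 34+31=65
- A+C: memory 2+6=8, value 34+24=58
- E: memory 8, value 55
- A+B: memory 2+4=6, value 34+20=54
Best: 65 rps.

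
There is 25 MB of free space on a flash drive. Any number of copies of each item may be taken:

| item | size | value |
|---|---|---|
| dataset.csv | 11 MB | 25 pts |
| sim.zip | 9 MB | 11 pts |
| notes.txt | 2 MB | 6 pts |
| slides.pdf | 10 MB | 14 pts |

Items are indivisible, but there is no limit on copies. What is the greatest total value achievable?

Best value-per-unit is notes.txt at 6/2, and filling with it alone uses size 12×2=24. No mix of the others beats 12×6 = 72.

72 pts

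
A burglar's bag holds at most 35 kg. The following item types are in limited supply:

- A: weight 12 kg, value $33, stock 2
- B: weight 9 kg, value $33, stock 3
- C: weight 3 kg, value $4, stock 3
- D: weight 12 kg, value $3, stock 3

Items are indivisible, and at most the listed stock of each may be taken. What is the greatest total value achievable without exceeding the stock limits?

$107

Best selections within weight 35 and stock limits:
- 3×B + 2×C: weight 33, value 107
- 3×B + 1×C: weight 30, value 103
- 1×A + 2×B + 1×C: weight 33, value 103
Best: $107.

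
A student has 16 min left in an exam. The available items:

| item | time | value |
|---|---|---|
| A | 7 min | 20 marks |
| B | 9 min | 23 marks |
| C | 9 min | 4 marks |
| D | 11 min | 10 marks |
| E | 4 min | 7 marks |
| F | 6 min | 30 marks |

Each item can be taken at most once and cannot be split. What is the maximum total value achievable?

Check high-value combinations within 16 min:
- B+F: time 9+6=15, value 23+30=53
- A+F: time 7+6=13, value 20+30=50
- A+B: time 7+9=16, value 20+23=43
- E+F: time 4+6=10, value 7+30=37
Best: 53 marks.

53 marks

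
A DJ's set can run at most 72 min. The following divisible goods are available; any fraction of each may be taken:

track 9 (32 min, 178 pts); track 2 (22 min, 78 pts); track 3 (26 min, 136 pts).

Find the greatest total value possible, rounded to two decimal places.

363.64

Take in order of value per unit:
- track 9 (178/32 per unit): all 32 → value 178, running total 178.00
- track 3 (136/26 per unit): all 26 → value 136, running total 314.00
- track 2 (78/22 per unit): 14 of 22 → value 14×78/22 = 49.6364, running total 363.64
Total 363.64.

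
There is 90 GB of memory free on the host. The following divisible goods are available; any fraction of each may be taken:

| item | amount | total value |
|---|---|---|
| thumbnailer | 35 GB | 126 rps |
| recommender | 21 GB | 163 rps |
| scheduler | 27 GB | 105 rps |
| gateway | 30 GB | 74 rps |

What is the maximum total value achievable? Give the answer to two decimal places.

Take in order of value per unit:
- recommender (163/21 per unit): all 21 → value 163, running total 163.00
- scheduler (105/27 per unit): all 27 → value 105, running total 268.00
- thumbnailer (126/35 per unit): all 35 → value 126, running total 394.00
- gateway (74/30 per unit): 7 of 30 → value 7×74/30 = 17.2667, running total 411.27
Total 411.27.

411.27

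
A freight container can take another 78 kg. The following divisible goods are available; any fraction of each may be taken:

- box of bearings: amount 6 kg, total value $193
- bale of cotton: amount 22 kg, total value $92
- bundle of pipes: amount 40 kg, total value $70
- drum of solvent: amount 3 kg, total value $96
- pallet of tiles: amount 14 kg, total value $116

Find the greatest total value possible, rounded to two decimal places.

Take in order of value per unit:
- box of bearings (193/6 per unit): all 6 → value 193, running total 193.00
- drum of solvent (96/3 per unit): all 3 → value 96, running total 289.00
- pallet of tiles (116/14 per unit): all 14 → value 116, running total 405.00
- bale of cotton (92/22 per unit): all 22 → value 92, running total 497.00
- bundle of pipes (70/40 per unit): 33 of 40 → value 33×70/40 = 57.7500, running total 554.75
Total 554.75.

554.75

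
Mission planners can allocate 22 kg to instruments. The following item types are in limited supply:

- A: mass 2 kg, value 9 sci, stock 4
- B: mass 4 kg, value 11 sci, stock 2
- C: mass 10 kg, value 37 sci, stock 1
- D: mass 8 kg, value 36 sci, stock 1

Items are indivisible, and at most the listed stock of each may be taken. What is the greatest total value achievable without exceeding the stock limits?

Best selections within mass 22 and stock limits:
- 2×A + 1×C + 1×D: mass 22, value 91
- 3×A + 2×B + 1×D: mass 22, value 85
Best: 91 sci.

91 sci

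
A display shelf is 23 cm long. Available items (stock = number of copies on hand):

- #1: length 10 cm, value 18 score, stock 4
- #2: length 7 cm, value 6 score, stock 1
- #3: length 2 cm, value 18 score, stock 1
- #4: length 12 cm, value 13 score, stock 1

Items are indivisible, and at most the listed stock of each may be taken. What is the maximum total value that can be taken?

Top feasible selections:
- 2×#1 + 1×#3: length 22, value 54
- 1×#1 + 1×#2 + 1×#3: length 19, value 42
- 1×#2 + 1×#3 + 1×#4: length 21, value 37
- 1×#1 + 1×#3: length 12, value 36
Best: 54 score.

54 score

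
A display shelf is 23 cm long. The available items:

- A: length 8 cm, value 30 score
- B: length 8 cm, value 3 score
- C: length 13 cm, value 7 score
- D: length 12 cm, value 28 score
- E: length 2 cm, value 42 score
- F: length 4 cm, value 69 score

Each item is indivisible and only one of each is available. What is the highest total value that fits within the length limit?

This is a 0/1 knapsack; check combinations near the capacity.
- A+B+E+F: length 8+8+2+4=22, value 30+3+42+69=144
- A+E+F: length 8+2+4=14, value 30+42+69=141
- D+E+F: length 12+2+4=18, value 28+42+69=139
Best: 144 score.

144 score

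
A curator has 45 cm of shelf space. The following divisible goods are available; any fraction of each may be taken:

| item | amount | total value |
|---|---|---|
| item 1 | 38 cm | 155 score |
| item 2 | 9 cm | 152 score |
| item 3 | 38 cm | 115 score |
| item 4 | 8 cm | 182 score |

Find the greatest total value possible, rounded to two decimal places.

448.21

Take in order of value per unit:
- item 4 (182/8 per unit): all 8 → value 182, running total 182.00
- item 2 (152/9 per unit): all 9 → value 152, running total 334.00
- item 1 (155/38 per unit): 28 of 38 → value 28×155/38 = 114.2105, running total 448.21
Total 448.21.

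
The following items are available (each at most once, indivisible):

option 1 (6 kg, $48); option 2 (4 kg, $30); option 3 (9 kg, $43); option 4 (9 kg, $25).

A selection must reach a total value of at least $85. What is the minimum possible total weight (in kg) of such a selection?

Subsets with value ≥ 85, sorted by total weight:
- option 1+option 3: weight 15, value 91
- option 1+option 2+option 3: weight 19, value 121
- option 1+option 2+option 4: weight 19, value 103
- option 2+option 3+option 4: weight 22, value 98
Minimum weight: 15 kg.

15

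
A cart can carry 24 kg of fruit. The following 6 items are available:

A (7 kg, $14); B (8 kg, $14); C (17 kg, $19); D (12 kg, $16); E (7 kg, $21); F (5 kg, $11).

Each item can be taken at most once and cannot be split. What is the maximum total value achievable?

$49

This is a 0/1 knapsack; check combinations near the capacity.
- A+B+E: weight 7+8+7=22, value 14+14+21=49
- D+E+F: weight 12+7+5=24, value 16+21+11=48
- A+E+F: weight 7+7+5=19, value 14+21+11=46
Best: $49.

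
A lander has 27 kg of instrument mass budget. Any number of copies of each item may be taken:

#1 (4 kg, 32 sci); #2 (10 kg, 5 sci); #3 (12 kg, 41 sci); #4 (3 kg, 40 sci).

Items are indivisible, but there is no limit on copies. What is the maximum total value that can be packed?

360 sci

Best value-per-unit is #4 at 40/3, and filling with it alone uses mass 9×3=27. No mix of the others beats 9×40 = 360.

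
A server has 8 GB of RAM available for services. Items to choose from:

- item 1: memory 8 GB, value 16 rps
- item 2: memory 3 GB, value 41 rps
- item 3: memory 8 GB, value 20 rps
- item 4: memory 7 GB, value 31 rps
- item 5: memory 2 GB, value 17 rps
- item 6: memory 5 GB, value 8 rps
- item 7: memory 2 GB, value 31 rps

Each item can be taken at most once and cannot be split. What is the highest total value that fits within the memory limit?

89 rps

This is a 0/1 knapsack; check combinations near the capacity.
- item 2+item 5+item 7: memory 3+2+2=7, value 41+17+31=89
- item 2+item 7: memory 3+2=5, value 41+31=72
- item 2+item 5: memory 3+2=5, value 41+17=58
Best: 89 rps.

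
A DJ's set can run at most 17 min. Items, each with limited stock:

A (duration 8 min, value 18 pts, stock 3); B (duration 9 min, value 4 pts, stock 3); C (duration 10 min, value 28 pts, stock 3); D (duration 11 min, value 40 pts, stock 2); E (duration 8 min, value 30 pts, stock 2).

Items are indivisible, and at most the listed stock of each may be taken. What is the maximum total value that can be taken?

60 pts

Best selections within duration 17 and stock limits:
- 2×E: duration 16, value 60
- 1×A + 1×E: duration 16, value 48
- 1×D: duration 11, value 40
- 2×A: duration 16, value 36
Best: 60 pts.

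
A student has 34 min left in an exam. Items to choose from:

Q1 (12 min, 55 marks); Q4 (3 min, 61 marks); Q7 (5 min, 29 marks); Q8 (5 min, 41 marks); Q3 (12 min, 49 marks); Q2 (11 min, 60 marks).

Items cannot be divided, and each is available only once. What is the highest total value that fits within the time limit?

Check high-value combinations within 34 min:
- Q1+Q4+Q8+Q2: time 12+3+5+11=31, value 55+61+41+60=217
- Q4+Q8+Q3+Q2: time 3+5+12+11=31, value 61+41+49+60=211
- Q1+Q4+Q8+Q3: time 12+3+5+12=32, value 55+61+41+49=206
- Q1+Q4+Q7+Q2: time 12+3+5+11=31, value 55+61+29+60=205
- Q4+Q7+Q3+Q2: time 3+5+12+11=31, value 61+29+49+60=199
Best: 217 marks.

217 marks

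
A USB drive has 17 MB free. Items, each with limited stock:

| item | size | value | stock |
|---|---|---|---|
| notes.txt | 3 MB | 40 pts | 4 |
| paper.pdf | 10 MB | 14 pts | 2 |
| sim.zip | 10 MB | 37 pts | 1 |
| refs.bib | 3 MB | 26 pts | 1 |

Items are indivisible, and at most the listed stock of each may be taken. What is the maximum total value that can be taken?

Best selections within size 17 and stock limits:
- 4×notes.txt + 1×refs.bib: size 15, value 186
- 4×notes.txt: size 12, value 160
- 3×notes.txt + 1×refs.bib: size 12, value 146
- 3×notes.txt: size 9, value 120
Best: 186 pts.

186 pts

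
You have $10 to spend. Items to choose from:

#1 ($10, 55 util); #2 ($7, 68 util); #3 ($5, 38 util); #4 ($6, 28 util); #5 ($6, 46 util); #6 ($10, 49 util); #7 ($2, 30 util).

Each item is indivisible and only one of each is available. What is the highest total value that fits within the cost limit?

98 util

Check high-value combinations within $10:
- #2+#7: cost 7+2=9, value 68+30=98
- #5+#7: cost 6+2=8, value 46+30=76
- #2: cost 7, value 68
- #3+#7: cost 5+2=7, value 38+30=68
- #4+#7: cost 6+2=8, value 28+30=58
Best: 98 util.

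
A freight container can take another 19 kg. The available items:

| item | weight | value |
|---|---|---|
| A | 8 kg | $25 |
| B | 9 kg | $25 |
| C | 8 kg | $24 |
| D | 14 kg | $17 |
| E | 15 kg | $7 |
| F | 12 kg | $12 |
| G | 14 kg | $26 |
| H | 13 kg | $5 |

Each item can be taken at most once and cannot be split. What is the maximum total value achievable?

Check high-value combinations within 19 kg:
- A+B: weight 8+9=17, value 25+25=50
- A+C: weight 8+8=16, value 25+24=49
- B+C: weight 9+8=17, value 25+24=49
- G: weight 14, value 26
Best: $50.

$50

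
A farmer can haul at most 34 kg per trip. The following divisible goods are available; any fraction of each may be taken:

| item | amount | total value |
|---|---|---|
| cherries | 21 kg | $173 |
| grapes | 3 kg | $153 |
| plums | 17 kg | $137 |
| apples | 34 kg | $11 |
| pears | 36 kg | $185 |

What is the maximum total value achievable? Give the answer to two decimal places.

Take in order of value per unit:
- grapes (153/3 per unit): all 3 → value 153, running total 153.00
- cherries (173/21 per unit): all 21 → value 173, running total 326.00
- plums (137/17 per unit): 10 of 17 → value 10×137/17 = 80.5882, running total 406.59
Total 406.59.

406.59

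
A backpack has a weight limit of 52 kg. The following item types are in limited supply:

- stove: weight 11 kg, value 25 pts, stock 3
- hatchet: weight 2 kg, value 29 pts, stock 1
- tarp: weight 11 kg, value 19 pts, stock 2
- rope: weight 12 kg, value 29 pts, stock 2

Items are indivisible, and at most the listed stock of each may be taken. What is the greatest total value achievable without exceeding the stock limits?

137 pts

Top feasible selections:
- 2×stove + 1×hatchet + 2×rope: weight 48, value 137
- 3×stove + 1×hatchet + 1×rope: weight 47, value 133
- 1×stove + 1×hatchet + 1×tarp + 2×rope: weight 48, value 131
Best: 137 pts.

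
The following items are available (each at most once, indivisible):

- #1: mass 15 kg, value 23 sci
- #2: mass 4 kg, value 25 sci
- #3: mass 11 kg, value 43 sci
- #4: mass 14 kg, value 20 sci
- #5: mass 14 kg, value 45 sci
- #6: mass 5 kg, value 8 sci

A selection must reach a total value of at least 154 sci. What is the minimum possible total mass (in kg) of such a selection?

Subsets with value ≥ 154, sorted by total mass:
- #1+#2+#3+#4+#5: mass 58, value 156
- #1+#2+#3+#4+#5+#6: mass 63, value 164
Minimum mass: 58 kg.

58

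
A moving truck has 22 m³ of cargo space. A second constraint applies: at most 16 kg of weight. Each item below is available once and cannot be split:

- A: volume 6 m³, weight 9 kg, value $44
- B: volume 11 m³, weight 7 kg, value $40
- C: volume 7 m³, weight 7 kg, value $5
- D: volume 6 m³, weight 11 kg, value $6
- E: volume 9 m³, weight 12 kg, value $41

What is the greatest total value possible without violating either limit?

Feasible sets respecting both limits:
- A+B: volume 17, weight 16, value 84
- A+C: volume 13, weight 16, value 49
- B+C: volume 18, weight 14, value 45
- A: volume 6, weight 9, value 44
Best: $84.

$84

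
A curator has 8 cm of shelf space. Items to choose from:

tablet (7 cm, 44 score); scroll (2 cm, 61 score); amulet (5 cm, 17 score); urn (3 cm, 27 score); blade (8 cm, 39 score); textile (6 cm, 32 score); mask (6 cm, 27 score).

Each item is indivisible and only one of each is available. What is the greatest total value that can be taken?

Check high-value combinations within 8 cm:
- scroll+textile: length 2+6=8, value 61+32=93
- scroll+urn: length 2+3=5, value 61+27=88
- scroll+mask: length 2+6=8, value 61+27=88
Best: 93 score.

93 score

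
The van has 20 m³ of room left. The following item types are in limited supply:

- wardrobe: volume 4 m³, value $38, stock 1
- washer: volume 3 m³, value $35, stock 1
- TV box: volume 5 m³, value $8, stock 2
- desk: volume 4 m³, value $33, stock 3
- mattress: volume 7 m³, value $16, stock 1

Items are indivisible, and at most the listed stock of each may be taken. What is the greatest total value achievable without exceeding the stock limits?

Best selections within volume 20 and stock limits:
- 1×wardrobe + 1×washer + 3×desk: volume 19, value 172
- 1×wardrobe + 1×washer + 1×TV box + 2×desk: volume 20, value 147
- 1×washer + 1×TV box + 3×desk: volume 20, value 142
- 1×wardrobe + 1×washer + 2×desk: volume 15, value 139
Best: $172.

$172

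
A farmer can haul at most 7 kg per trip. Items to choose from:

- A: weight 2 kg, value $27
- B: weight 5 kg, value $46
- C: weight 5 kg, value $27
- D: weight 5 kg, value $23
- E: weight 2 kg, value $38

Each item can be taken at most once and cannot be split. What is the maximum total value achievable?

$84

Check high-value combinations within 7 kg:
- B+E: weight 5+2=7, value 46+38=84
- A+B: weight 2+5=7, value 27+46=73
- A+E: weight 2+2=4, value 27+38=65
- C+E: weight 5+2=7, value 27+38=65
Best: $84.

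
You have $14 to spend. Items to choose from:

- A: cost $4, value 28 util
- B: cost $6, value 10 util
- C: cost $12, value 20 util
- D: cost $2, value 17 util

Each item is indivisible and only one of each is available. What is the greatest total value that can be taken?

55 util

Check high-value combinations within $14:
- A+B+D: cost 4+6+2=12, value 28+10+17=55
- A+D: cost 4+2=6, value 28+17=45
- A+B: cost 4+6=10, value 28+10=38
- C+D: cost 12+2=14, value 20+17=37
Best: 55 util.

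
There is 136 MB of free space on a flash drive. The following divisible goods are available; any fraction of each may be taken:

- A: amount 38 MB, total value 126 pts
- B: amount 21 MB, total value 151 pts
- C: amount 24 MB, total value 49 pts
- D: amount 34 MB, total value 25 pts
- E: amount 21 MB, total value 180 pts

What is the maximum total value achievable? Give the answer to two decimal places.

Take in order of value per unit:
- E (180/21 per unit): all 21 → value 180, running total 180.00
- B (151/21 per unit): all 21 → value 151, running total 331.00
- A (126/38 per unit): all 38 → value 126, running total 457.00
- C (49/24 per unit): all 24 → value 49, running total 506.00
- D (25/34 per unit): 32 of 34 → value 32×25/34 = 23.5294, running total 529.53
Total 529.53.

529.53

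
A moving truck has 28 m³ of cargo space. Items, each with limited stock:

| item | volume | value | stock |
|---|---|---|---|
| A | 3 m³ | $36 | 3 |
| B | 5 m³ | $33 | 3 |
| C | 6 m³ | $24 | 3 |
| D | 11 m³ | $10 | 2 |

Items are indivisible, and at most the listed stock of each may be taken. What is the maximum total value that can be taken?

$207

Top feasible selections:
- 3×A + 3×B: volume 24, value 207
- 3×A + 2×B + 1×C: volume 25, value 198
- 2×A + 3×B + 1×C: volume 27, value 195
- 3×A + 1×B + 2×C: volume 26, value 189
Best: $207.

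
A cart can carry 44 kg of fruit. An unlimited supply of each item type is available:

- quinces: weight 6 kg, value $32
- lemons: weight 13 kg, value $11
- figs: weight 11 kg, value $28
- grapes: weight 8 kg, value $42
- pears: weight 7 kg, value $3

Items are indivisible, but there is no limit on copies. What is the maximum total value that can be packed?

$234

Best value-per-unit is quinces at 32/6; filling with it alone gives 7×32 = 224.
Optimal mix: 6×quinces + 1×grapes → weight 44, value 234.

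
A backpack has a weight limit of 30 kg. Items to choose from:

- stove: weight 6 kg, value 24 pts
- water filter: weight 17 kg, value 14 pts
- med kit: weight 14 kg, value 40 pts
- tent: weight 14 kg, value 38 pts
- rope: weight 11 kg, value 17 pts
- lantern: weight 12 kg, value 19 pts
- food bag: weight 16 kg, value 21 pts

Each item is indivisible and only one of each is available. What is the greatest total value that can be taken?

78 pts

This is a 0/1 knapsack; check combinations near the capacity.
- med kit+tent: weight 14+14=28, value 40+38=78
- stove+med kit: weight 6+14=20, value 24+40=64
- stove+tent: weight 6+14=20, value 24+38=62
- med kit+food bag: weight 14+16=30, value 40+21=61
- stove+rope+lantern: weight 6+11+12=29, value 24+17+19=60
Best: 78 pts.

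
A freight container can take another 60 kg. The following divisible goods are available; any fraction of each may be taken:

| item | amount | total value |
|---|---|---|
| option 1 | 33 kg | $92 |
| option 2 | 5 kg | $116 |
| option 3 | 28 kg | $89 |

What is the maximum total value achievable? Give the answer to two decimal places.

Take in order of value per unit:
- option 2 (116/5 per unit): all 5 → value 116, running total 116.00
- option 3 (89/28 per unit): all 28 → value 89, running total 205.00
- option 1 (92/33 per unit): 27 of 33 → value 27×92/33 = 75.2727, running total 280.27
Total 280.27.

280.27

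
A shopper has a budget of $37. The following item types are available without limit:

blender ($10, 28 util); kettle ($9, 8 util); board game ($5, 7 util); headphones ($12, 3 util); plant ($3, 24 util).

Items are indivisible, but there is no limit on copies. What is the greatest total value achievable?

Best value-per-unit is plant at 24/3, and filling with it alone uses cost 12×3=36. No mix of the others beats 12×24 = 288.

288 util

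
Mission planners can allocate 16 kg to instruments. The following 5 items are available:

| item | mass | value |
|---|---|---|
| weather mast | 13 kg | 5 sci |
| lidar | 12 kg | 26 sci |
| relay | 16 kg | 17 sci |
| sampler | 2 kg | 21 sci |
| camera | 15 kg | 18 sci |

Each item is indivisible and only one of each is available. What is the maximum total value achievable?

Check high-value combinations within 16 kg:
- lidar+sampler: mass 12+2=14, value 26+21=47
- lidar: mass 12, value 26
- weather mast+sampler: mass 13+2=15, value 5+21=26
- sampler: mass 2, value 21
- camera: mass 15, value 18
Best: 47 sci.

47 sci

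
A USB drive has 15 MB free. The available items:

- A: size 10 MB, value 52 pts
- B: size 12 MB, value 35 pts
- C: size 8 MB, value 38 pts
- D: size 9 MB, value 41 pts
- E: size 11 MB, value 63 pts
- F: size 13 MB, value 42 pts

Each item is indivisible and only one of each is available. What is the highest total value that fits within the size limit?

63 pts

Check high-value combinations within 15 MB:
- E: size 11, value 63
- A: size 10, value 52
- F: size 13, value 42
- D: size 9, value 41
- C: size 8, value 38
Best: 63 pts.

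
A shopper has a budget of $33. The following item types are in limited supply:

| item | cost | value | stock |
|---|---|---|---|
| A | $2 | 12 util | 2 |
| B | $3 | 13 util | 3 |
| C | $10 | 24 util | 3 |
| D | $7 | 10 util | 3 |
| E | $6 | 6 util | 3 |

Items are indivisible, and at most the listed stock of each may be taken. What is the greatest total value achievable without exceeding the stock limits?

Top feasible selections:
- 2×A + 3×B + 2×C: cost 33, value 111
- 1×A + 3×B + 2×C: cost 31, value 99
- 2×A + 2×B + 2×C: cost 30, value 98
Best: 111 util.

111 util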